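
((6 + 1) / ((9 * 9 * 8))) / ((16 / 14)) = 49 / 5184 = 0.01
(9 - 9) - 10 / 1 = -10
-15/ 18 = -5/ 6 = -0.83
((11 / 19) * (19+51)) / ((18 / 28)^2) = 150920 / 1539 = 98.06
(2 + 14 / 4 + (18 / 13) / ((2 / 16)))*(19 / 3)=8189 / 78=104.99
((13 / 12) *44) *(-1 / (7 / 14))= -286 / 3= -95.33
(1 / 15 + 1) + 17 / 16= 511 / 240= 2.13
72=72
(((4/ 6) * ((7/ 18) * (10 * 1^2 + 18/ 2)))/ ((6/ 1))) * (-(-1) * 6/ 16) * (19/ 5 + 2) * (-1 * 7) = -26999/ 2160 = -12.50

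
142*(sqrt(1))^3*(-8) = -1136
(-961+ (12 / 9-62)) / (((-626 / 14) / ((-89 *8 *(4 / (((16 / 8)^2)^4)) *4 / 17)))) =-59.81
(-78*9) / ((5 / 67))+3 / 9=-141097 / 15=-9406.47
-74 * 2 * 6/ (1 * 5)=-888/ 5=-177.60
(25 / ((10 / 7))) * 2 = 35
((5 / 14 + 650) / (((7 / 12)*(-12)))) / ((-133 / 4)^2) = -72840 / 866761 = -0.08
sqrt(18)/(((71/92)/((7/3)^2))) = 4508* sqrt(2)/213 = 29.93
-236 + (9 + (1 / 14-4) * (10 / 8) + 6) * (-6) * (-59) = 93397 / 28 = 3335.61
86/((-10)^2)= 43/50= 0.86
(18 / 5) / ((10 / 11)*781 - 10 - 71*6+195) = 0.01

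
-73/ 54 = -1.35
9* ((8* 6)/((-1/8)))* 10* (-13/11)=40843.64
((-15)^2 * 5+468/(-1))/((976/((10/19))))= 3285/9272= 0.35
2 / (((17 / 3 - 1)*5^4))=3 / 4375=0.00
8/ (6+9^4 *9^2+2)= 8/ 531449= 0.00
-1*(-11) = 11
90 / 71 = 1.27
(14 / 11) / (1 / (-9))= -126 / 11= -11.45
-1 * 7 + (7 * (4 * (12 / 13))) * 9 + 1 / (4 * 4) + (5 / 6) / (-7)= 985241 / 4368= 225.56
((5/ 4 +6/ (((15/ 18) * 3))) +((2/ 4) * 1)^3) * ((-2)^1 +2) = 0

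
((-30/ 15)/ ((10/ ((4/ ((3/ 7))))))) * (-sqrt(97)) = 18.38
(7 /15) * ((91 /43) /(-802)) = -637 /517290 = -0.00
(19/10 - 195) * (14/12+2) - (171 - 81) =-42089/60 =-701.48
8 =8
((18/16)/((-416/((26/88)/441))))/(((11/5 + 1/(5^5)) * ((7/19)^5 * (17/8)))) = -7737809375/135541948405248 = -0.00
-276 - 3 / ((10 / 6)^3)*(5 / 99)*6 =-75954 / 275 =-276.20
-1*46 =-46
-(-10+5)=5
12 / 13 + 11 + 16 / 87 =13693 / 1131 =12.11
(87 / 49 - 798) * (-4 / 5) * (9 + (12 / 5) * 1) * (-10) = -3558168 / 49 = -72615.67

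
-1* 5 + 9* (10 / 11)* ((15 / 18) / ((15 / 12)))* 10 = 545 / 11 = 49.55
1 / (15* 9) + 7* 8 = 7561 / 135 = 56.01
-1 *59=-59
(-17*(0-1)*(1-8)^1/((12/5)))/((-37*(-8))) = -595/3552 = -0.17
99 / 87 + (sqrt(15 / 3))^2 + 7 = 381 / 29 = 13.14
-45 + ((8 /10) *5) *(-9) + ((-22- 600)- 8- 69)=-780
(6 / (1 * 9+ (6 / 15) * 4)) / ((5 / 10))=60 / 53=1.13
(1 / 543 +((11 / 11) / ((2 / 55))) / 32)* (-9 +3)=-29929 / 5792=-5.17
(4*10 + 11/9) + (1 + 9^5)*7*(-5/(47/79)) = -1469441813/423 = -3473857.71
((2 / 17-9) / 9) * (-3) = 151 / 51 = 2.96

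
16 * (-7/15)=-112/15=-7.47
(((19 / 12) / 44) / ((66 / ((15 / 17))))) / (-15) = -19 / 592416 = -0.00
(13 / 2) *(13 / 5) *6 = 507 / 5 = 101.40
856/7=122.29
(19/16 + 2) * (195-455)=-3315/4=-828.75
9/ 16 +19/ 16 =7/ 4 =1.75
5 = 5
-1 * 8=-8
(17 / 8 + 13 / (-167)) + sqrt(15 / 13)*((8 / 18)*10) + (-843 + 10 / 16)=-561339 / 668 + 40*sqrt(195) / 117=-835.55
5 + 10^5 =100005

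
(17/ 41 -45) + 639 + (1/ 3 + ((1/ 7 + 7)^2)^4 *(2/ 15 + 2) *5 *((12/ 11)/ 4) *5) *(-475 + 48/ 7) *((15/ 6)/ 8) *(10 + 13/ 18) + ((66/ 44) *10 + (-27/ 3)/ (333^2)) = -3328069073355691813721841515/ 21526632299807712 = -154602402596.22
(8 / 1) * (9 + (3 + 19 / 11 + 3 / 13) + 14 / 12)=51908 / 429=121.00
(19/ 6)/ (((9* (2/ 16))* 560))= 19/ 3780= 0.01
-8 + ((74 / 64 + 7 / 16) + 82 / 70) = -5863 / 1120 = -5.23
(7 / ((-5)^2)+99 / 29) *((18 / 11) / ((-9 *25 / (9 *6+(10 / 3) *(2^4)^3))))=-7594808 / 20625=-368.23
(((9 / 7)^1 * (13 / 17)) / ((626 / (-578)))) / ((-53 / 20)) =39780 / 116123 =0.34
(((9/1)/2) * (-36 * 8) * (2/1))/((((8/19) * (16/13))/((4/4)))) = -20007/4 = -5001.75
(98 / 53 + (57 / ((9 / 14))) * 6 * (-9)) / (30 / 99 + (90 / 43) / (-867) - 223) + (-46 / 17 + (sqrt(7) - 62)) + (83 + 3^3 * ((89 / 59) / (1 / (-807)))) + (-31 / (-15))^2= -35855133639125077763 / 1092341853915075 + sqrt(7)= -32821.45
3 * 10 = 30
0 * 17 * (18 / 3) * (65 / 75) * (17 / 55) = 0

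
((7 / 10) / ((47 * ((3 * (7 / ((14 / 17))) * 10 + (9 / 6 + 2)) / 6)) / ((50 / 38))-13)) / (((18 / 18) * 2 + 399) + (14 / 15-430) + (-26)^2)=3150 / 4449173539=0.00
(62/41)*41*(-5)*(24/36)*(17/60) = -527/9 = -58.56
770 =770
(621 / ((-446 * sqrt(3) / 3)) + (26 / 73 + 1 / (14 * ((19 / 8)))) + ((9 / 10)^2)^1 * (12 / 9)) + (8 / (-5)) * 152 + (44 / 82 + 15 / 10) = -4770800739 / 19903450 - 621 * sqrt(3) / 446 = -242.11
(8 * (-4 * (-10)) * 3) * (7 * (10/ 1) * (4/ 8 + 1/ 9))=123200/ 3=41066.67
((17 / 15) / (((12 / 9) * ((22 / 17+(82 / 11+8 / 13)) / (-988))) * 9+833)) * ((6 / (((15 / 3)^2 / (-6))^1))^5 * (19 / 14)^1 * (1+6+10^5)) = -195468188173870689792 / 170936851708984375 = -1143.51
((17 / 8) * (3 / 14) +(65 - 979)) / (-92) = 102317 / 10304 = 9.93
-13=-13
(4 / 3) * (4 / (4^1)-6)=-20 / 3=-6.67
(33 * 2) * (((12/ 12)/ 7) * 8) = 528/ 7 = 75.43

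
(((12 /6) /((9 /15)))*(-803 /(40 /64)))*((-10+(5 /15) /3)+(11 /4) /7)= 7686316 /189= 40668.34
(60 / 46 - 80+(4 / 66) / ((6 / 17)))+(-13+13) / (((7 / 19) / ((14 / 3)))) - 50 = -292649 / 2277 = -128.52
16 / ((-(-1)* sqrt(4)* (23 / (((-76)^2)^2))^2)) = 8904278299639808 / 529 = 16832284120302.09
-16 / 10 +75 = 367 / 5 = 73.40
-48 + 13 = -35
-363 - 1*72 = -435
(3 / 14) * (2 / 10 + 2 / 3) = 13 / 70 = 0.19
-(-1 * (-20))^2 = -400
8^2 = 64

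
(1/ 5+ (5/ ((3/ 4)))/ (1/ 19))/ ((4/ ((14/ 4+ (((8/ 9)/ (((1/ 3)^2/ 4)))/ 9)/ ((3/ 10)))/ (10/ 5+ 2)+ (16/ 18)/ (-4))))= 1486243/ 12960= 114.68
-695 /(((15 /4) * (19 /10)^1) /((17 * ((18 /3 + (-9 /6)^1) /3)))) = -47260 /19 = -2487.37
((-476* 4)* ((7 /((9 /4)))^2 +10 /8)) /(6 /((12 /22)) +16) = -1685516 /2187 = -770.70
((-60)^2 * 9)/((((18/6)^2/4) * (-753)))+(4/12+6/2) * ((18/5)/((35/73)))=51876/8785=5.91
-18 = -18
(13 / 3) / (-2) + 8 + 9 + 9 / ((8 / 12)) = 85 / 3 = 28.33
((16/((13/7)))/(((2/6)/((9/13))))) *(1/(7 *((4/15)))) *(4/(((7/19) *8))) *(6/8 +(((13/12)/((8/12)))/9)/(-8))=9.46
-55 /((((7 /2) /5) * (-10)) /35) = 275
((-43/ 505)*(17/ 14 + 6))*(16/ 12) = -0.82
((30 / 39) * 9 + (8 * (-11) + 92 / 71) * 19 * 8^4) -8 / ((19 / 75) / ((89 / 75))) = -118334418134 / 17537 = -6747700.18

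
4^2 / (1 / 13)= 208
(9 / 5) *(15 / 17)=27 / 17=1.59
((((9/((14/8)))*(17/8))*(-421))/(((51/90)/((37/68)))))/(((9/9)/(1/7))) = -2102895/3332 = -631.12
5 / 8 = 0.62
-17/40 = -0.42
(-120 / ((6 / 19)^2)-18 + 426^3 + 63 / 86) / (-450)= -19945349293 / 116100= -171794.57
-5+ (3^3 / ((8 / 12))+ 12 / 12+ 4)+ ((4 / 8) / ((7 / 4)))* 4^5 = 4663 / 14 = 333.07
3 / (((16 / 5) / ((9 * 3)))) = 405 / 16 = 25.31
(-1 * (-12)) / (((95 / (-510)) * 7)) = -1224 / 133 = -9.20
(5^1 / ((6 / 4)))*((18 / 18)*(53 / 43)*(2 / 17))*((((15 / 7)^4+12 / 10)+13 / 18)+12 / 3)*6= 78.32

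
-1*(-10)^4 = -10000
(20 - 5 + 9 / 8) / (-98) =-129 / 784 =-0.16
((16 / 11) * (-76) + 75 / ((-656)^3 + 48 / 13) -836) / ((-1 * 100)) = 694746447619 / 73398107200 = 9.47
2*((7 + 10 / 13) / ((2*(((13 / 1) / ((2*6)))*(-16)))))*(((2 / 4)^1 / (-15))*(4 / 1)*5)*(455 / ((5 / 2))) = 707 / 13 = 54.38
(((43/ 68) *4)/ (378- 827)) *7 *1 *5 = -1505/ 7633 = -0.20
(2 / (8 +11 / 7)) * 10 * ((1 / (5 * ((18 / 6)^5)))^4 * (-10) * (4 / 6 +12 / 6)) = -448 / 17521091615025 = -0.00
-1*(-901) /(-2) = -901 /2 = -450.50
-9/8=-1.12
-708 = -708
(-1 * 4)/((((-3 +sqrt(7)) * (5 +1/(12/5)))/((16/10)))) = 192 * sqrt(7)/325 +576/325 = 3.34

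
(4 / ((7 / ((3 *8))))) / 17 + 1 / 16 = 1655 / 1904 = 0.87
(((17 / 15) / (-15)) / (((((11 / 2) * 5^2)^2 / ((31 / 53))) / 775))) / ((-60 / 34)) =555458 / 541096875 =0.00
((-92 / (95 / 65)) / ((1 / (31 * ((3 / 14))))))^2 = 3092916996 / 17689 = 174849.74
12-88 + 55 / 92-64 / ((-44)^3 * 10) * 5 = -9233101 / 122452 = -75.40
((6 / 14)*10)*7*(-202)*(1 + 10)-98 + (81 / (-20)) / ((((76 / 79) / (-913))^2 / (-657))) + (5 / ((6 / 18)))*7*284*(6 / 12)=276845029352033 / 115520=2396511680.68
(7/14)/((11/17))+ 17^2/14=1649/77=21.42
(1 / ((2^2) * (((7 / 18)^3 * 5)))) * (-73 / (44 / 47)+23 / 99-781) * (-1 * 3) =82635309 / 37730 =2190.18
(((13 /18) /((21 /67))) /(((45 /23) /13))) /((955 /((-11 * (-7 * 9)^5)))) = 1671400247517 /9550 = 175015732.72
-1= -1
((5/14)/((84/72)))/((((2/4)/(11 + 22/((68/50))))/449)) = 7470.76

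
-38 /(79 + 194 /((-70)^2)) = -93100 /193647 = -0.48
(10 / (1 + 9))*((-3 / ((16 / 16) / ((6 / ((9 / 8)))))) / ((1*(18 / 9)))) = -8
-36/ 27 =-4/ 3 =-1.33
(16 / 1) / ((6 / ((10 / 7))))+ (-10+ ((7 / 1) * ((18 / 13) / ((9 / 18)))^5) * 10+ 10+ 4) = 88946170772 / 7797153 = 11407.52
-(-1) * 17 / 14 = 17 / 14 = 1.21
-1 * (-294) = 294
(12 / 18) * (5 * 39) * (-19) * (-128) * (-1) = -316160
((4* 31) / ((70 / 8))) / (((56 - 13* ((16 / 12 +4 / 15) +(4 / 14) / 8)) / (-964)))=-1912576 / 4863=-393.29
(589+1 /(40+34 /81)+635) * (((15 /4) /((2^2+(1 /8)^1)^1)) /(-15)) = -1335819 /18007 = -74.18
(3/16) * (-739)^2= 102397.69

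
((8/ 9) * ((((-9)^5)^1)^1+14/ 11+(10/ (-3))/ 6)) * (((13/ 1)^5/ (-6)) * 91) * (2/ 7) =84448824589.66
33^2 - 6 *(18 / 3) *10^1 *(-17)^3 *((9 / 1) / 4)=3980619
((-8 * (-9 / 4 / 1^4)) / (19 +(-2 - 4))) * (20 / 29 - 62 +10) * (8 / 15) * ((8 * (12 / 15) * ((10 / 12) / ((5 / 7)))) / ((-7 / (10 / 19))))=761856 / 35815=21.27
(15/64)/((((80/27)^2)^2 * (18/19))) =3365793/1048576000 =0.00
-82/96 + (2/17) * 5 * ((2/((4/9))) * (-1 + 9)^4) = 8846663/816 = 10841.50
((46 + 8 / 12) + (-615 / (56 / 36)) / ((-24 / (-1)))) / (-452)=-0.07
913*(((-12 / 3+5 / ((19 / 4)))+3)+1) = 18260 / 19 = 961.05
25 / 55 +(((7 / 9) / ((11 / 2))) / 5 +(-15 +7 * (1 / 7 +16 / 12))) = -2071 / 495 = -4.18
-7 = -7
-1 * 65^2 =-4225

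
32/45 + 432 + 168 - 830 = -10318/45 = -229.29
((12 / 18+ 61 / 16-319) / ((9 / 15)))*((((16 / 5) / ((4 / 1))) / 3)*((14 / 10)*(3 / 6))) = -105679 / 1080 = -97.85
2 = 2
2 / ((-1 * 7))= -2 / 7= -0.29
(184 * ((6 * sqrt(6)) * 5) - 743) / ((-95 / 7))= 5201 / 95 - 7728 * sqrt(6) / 19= -941.55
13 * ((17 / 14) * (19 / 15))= 4199 / 210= 20.00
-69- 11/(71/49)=-5438/71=-76.59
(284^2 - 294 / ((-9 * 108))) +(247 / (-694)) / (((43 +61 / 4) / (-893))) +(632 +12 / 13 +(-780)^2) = 689694.68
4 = 4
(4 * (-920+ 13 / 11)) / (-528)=3369 / 484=6.96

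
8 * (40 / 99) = 3.23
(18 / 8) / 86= 9 / 344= 0.03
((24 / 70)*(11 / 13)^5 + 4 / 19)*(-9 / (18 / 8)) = -354802592 / 246909845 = -1.44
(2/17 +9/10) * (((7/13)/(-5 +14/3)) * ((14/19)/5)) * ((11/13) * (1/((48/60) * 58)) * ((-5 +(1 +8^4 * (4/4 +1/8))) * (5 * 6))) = -965945673/1583023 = -610.19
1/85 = 0.01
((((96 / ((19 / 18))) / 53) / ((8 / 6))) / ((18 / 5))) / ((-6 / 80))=-4800 / 1007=-4.77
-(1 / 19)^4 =-1 / 130321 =-0.00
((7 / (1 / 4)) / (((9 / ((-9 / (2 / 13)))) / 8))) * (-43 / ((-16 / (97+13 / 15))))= -5744284 / 15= -382952.27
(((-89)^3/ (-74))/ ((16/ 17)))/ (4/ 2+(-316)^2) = 7921/ 78144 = 0.10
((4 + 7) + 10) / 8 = 21 / 8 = 2.62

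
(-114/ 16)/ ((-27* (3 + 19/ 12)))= 19/ 330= 0.06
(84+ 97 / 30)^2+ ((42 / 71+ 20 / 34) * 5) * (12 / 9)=8274911623 / 1086300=7617.52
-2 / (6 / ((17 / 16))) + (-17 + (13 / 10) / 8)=-17.19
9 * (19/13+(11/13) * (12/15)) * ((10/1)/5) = 2502/65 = 38.49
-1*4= -4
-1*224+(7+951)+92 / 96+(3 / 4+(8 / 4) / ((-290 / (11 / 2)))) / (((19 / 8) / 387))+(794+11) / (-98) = 390069431 / 462840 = 842.77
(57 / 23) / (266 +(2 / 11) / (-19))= 11913 / 1278616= 0.01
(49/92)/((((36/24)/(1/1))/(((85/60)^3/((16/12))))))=240737/317952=0.76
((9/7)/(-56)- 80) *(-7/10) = 31369/560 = 56.02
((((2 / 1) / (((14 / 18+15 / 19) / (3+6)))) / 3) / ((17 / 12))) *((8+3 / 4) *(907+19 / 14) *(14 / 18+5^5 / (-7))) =-76317832665 / 7973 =-9572034.70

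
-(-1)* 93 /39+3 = 70 /13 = 5.38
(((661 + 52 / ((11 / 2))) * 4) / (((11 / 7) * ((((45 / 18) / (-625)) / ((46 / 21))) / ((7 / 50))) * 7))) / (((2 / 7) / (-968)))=189980000 / 3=63326666.67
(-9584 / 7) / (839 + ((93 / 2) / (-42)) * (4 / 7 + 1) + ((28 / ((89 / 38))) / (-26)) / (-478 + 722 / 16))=-1075203543232 / 657510847349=-1.64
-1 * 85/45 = -17/9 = -1.89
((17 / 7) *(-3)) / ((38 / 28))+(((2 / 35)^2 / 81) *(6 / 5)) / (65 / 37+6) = -4841182126 / 901789875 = -5.37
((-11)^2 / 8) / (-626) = -121 / 5008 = -0.02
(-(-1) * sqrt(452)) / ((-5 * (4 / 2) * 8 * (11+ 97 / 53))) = -53 * sqrt(113) / 27200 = -0.02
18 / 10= 9 / 5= 1.80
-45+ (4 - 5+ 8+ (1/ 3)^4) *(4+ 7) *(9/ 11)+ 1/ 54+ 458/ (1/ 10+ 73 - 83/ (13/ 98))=67113263/ 3879198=17.30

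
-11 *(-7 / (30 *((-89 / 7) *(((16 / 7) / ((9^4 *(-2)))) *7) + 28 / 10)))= 1178793 / 1293076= 0.91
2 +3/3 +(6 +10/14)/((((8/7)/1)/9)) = 55.88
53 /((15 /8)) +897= 13879 /15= 925.27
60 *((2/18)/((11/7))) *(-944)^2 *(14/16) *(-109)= -360572528.48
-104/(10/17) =-884/5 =-176.80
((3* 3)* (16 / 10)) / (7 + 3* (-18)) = -72 / 235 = -0.31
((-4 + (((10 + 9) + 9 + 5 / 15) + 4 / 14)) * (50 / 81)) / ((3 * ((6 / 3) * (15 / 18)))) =5170 / 1701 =3.04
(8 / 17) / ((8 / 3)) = 3 / 17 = 0.18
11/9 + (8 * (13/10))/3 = 4.69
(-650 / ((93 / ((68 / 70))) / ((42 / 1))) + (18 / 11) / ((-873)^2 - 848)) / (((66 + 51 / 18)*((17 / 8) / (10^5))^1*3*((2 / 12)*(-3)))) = 236886284422400000 / 1822629280241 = 129969.54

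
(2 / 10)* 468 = 93.60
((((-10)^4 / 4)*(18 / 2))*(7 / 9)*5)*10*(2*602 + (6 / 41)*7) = 43230250000 / 41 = 1054396341.46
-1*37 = -37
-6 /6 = -1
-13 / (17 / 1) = -13 / 17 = -0.76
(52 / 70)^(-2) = 1225 / 676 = 1.81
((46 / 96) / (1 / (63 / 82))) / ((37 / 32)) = 483 / 1517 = 0.32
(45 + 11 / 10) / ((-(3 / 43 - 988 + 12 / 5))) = 0.05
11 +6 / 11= 127 / 11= 11.55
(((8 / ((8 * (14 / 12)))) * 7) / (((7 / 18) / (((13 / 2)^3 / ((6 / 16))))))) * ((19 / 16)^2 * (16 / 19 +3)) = 27425151 / 448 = 61216.85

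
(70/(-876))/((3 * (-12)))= 35/15768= 0.00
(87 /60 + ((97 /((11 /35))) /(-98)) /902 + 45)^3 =4196246753640188569239 /41879530198583000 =100198.04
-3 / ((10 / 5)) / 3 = -1 / 2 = -0.50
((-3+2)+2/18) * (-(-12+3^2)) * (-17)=136/3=45.33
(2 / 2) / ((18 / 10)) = 5 / 9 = 0.56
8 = 8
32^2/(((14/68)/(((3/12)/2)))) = 4352/7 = 621.71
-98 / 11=-8.91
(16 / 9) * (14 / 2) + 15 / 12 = 493 / 36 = 13.69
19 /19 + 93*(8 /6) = 125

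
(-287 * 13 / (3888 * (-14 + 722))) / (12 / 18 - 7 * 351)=3731 / 6761558592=0.00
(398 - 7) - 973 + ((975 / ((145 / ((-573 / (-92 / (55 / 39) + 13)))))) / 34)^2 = -27411651528927 / 47483024836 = -577.29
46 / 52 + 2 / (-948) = 2719 / 3081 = 0.88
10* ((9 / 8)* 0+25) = 250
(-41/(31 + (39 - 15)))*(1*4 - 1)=-123/55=-2.24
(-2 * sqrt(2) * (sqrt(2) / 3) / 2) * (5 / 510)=-1 / 153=-0.01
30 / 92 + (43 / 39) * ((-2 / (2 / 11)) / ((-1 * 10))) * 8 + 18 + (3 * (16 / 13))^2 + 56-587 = -489.34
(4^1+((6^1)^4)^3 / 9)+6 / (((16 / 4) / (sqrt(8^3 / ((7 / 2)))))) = 48 * sqrt(7) / 7+241864708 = 241864726.14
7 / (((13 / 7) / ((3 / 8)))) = 147 / 104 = 1.41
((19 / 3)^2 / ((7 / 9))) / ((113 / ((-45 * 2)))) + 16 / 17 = -539674 / 13447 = -40.13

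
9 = 9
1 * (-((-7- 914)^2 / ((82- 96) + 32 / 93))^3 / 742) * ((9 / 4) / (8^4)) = 177424720.13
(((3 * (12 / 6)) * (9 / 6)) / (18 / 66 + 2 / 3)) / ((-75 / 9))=-891 / 775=-1.15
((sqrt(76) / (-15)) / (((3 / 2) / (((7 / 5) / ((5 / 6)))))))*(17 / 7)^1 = -136*sqrt(19) / 375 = -1.58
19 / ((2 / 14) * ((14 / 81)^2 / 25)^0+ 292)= 133 / 2045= 0.07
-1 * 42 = -42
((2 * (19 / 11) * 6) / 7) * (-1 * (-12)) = 2736 / 77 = 35.53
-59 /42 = -1.40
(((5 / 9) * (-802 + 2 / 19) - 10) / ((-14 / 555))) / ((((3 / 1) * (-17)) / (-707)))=727687325 / 2907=250322.44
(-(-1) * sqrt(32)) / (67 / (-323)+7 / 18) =23256 * sqrt(2) / 1055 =31.17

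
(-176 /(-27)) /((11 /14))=224 /27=8.30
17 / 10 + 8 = 9.70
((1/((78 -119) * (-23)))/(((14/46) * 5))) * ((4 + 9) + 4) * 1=17/1435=0.01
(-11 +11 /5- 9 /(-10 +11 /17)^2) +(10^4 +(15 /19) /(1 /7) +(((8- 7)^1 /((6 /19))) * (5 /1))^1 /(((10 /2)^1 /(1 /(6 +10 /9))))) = 341474275823 /34157440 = 9997.07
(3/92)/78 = 1/2392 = 0.00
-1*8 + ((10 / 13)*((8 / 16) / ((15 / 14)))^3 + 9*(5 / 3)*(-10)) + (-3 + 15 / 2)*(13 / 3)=-2429303 / 17550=-138.42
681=681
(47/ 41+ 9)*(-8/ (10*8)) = -208/ 205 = -1.01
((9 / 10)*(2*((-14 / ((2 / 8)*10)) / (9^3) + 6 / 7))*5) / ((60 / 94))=509339 / 42525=11.98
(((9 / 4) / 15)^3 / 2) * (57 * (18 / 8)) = 13851 / 64000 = 0.22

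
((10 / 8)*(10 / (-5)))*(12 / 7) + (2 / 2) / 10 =-293 / 70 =-4.19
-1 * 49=-49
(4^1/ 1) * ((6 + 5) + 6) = 68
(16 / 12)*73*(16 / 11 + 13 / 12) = 247.02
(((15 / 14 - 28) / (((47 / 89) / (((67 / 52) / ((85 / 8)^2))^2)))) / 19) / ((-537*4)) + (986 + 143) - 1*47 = 2464734252896869238 / 2277942932094375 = 1082.00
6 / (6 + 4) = 3 / 5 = 0.60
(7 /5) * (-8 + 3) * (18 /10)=-63 /5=-12.60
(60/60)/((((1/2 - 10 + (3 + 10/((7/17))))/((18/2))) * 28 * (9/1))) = 1/498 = 0.00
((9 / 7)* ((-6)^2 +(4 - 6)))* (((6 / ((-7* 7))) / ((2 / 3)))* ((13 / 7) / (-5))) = 35802 / 12005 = 2.98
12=12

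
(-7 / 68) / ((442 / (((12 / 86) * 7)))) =-147 / 646204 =-0.00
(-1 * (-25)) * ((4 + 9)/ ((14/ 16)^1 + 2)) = 2600/ 23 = 113.04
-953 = -953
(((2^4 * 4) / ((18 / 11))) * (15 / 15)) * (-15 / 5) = -117.33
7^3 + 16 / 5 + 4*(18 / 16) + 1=3517 / 10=351.70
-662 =-662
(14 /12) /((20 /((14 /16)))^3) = 2401 /24576000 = 0.00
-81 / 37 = -2.19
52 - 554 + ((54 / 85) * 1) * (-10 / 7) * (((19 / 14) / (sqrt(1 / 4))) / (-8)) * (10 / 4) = -1670099 / 3332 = -501.23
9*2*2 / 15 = 12 / 5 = 2.40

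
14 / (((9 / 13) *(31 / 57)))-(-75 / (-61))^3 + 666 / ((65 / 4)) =104703281707 / 1372100145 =76.31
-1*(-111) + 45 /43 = 4818 /43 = 112.05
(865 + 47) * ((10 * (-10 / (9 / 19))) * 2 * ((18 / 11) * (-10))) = 69312000 / 11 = 6301090.91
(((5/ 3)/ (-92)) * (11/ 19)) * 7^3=-18865/ 5244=-3.60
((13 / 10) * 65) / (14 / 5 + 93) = 845 / 958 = 0.88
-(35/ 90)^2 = -49/ 324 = -0.15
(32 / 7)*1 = 32 / 7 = 4.57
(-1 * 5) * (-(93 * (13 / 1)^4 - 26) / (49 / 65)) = 863247775 / 49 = 17617301.53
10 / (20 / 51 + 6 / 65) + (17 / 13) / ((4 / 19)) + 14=1705853 / 41756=40.85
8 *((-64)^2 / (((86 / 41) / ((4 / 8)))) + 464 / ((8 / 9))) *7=3608080 / 43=83908.84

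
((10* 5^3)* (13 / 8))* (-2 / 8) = -8125 / 16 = -507.81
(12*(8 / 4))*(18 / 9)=48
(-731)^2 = 534361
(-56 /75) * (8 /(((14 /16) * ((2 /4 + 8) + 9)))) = -1024 /2625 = -0.39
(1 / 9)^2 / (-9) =-1 / 729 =-0.00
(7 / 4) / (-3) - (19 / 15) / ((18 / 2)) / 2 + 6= 2887 / 540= 5.35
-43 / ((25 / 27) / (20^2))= -18576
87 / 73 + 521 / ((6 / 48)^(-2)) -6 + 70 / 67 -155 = -47148557 / 313024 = -150.62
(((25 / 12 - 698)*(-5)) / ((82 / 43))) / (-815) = -359093 / 160392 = -2.24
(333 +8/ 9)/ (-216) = -3005/ 1944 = -1.55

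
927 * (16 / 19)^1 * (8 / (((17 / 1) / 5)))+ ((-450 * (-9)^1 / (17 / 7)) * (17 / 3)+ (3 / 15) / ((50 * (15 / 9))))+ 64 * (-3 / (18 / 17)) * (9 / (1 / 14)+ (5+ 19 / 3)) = -49478333779 / 3633750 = -13616.33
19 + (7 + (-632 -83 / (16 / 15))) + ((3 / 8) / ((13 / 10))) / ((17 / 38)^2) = -41018697 / 60112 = -682.37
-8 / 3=-2.67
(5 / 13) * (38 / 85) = 38 / 221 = 0.17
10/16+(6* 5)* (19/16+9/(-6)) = -35/4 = -8.75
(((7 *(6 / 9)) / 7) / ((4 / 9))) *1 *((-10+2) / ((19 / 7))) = -84 / 19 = -4.42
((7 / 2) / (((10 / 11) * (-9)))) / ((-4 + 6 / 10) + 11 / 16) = 44 / 279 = 0.16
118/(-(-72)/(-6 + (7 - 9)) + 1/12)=-1416/107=-13.23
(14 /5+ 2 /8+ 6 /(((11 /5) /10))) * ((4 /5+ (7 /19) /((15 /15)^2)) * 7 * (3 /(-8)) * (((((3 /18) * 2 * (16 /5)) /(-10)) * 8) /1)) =79.36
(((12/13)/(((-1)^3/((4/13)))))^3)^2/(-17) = -12230590464/396067447082177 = -0.00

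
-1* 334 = -334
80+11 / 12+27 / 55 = 53729 / 660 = 81.41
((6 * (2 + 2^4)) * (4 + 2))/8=81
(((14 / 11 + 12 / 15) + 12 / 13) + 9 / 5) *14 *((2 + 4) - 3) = 144018 / 715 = 201.42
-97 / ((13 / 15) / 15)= -21825 / 13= -1678.85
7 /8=0.88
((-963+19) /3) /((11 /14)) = -400.48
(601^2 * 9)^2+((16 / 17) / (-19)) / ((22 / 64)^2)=413019731034564539 / 39083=10567759154480.58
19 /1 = 19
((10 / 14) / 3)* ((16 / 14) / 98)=20 / 7203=0.00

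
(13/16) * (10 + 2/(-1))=13/2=6.50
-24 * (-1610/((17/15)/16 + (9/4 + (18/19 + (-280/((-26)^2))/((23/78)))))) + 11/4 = 30108747881/1451884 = 20737.71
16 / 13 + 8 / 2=5.23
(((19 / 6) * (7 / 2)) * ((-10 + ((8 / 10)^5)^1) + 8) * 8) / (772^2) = -115843 / 465612500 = -0.00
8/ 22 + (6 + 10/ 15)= 7.03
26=26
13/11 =1.18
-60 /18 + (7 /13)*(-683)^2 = 251183.05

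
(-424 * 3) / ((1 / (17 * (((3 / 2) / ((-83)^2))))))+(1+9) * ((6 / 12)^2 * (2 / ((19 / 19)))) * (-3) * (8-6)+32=-18658 / 6889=-2.71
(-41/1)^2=1681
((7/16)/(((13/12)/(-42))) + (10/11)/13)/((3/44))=-9662/39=-247.74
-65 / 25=-13 / 5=-2.60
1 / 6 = 0.17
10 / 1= 10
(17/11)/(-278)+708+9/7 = 15182851/21406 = 709.28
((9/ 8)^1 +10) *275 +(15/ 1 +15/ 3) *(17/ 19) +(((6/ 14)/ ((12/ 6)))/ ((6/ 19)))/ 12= 19645651/ 6384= 3077.33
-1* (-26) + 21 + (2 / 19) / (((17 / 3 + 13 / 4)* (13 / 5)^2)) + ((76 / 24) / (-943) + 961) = 1959507202165 / 1943958666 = 1008.00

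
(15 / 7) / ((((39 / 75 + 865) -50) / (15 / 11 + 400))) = 551875 / 523292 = 1.05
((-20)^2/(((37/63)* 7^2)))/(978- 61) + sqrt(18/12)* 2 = 3600/237503 + sqrt(6) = 2.46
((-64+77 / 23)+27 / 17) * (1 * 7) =-413.45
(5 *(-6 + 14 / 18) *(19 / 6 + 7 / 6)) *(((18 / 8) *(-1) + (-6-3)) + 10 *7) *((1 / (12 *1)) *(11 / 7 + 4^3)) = -12204725 / 336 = -36323.59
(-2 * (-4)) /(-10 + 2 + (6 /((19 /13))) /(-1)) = -76 /115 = -0.66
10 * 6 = 60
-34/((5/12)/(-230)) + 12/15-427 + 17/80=1467361/80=18342.01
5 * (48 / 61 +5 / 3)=2245 / 183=12.27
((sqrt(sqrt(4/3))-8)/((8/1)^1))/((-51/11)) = -11*sqrt(2)*3^(3/4)/1224 + 11/51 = 0.19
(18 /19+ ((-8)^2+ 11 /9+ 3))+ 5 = 12683 /171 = 74.17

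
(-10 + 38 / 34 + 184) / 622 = 0.28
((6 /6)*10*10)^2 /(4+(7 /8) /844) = 13504000 /5403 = 2499.35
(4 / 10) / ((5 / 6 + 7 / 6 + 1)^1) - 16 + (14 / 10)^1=-14.47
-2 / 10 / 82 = -1 / 410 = -0.00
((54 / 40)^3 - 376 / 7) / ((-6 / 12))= 2870219 / 28000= 102.51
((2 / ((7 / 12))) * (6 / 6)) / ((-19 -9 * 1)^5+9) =-24 / 120472513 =-0.00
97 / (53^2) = 97 / 2809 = 0.03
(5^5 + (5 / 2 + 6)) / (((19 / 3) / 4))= 37602 / 19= 1979.05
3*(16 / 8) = 6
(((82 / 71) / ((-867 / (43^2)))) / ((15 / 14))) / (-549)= 2122652 / 506921895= 0.00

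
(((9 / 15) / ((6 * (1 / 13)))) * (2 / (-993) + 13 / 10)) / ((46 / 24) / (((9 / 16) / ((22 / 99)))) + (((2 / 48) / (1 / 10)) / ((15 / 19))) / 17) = 230725989 / 107781875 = 2.14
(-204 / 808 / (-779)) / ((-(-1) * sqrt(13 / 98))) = 357 * sqrt(26) / 2045654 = 0.00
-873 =-873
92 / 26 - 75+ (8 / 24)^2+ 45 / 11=-86563 / 1287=-67.26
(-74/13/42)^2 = 1369/74529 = 0.02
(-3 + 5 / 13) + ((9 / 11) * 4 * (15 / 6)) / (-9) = -504 / 143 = -3.52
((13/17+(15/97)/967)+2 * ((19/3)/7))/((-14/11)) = -2.02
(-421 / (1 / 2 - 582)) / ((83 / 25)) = 21050 / 96529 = 0.22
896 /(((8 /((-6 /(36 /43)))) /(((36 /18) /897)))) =-4816 /2691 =-1.79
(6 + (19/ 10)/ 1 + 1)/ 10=89/ 100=0.89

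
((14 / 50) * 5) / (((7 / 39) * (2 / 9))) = 351 / 10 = 35.10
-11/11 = -1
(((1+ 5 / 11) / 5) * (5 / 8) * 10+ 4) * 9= 576 / 11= 52.36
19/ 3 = 6.33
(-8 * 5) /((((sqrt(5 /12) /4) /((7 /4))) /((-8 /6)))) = 448 * sqrt(15) /3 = 578.37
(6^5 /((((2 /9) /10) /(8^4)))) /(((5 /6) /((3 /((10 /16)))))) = 41278242816 /5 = 8255648563.20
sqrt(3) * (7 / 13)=0.93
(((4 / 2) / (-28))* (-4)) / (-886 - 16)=-0.00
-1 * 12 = -12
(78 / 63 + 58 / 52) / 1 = 1285 / 546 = 2.35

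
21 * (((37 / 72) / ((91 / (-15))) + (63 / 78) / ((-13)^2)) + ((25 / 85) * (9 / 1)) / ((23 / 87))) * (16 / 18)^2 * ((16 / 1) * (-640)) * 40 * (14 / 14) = -4697213989683200 / 69581187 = -67506953.99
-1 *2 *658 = -1316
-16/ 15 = -1.07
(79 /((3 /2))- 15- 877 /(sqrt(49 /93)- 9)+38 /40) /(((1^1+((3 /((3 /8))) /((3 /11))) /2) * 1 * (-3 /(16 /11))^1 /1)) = -61383368 /14509605- 24556 * sqrt(93) /967307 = -4.48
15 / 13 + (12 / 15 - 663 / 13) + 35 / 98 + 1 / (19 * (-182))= -420919 / 8645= -48.69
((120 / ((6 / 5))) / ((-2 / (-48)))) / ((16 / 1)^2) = 75 / 8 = 9.38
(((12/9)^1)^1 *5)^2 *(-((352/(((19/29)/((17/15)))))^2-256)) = -481503195136/29241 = -16466714.38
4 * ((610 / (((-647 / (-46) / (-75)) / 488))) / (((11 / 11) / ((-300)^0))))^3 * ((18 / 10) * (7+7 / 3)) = -72790638567447086899200000000 / 270840023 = -268758796285610590496.81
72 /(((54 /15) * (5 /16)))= 64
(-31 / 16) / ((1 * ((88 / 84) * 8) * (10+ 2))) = -217 / 11264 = -0.02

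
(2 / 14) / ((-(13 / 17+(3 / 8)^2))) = -1088 / 6895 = -0.16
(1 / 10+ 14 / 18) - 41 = -3611 / 90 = -40.12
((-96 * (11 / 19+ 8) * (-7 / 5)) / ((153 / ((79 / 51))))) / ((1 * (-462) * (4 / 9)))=-51508 / 906015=-0.06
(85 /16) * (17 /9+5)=2635 /72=36.60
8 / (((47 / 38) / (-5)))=-1520 / 47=-32.34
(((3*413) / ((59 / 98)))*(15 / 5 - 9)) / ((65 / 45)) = -111132 / 13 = -8548.62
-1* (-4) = 4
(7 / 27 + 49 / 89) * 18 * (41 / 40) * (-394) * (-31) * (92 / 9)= 1865471.72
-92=-92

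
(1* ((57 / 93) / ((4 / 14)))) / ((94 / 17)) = 2261 / 5828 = 0.39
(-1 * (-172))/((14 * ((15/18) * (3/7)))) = 172/5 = 34.40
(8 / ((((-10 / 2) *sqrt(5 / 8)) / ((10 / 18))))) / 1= -16 *sqrt(10) / 45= -1.12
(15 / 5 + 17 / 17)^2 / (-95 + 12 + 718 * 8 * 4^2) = 16 / 91821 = 0.00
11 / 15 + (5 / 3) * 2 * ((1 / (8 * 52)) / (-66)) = 0.73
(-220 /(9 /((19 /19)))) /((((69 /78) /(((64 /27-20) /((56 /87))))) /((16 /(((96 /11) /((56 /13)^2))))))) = 1870718080 /72657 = 25747.25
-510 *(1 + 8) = -4590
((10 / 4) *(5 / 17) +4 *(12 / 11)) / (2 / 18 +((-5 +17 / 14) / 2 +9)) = 240282 / 340153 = 0.71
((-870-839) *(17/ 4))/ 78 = -29053/ 312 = -93.12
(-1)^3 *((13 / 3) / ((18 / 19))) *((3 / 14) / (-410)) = 247 / 103320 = 0.00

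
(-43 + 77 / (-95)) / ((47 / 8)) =-33296 / 4465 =-7.46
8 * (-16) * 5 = -640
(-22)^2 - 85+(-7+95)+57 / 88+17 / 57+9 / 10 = 12260257 / 25080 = 488.85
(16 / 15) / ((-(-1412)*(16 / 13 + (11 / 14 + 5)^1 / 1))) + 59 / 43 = 398972489 / 290753745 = 1.37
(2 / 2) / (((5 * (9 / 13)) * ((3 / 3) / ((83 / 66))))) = 1079 / 2970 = 0.36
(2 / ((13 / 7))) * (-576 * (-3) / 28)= 864 / 13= 66.46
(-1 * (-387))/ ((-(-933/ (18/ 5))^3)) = 83592/ 3760028875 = 0.00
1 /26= 0.04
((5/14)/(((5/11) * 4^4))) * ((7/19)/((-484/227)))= -227/428032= -0.00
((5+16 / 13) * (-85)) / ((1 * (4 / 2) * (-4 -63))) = 6885 / 1742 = 3.95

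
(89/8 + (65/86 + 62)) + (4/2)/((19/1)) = 483573/6536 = 73.99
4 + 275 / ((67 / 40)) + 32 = 13412 / 67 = 200.18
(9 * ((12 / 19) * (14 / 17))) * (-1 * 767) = -1159704 / 323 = -3590.41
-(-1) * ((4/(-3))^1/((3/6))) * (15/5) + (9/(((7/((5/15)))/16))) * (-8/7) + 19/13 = -9157/637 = -14.38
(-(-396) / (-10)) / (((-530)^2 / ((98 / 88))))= -441 / 2809000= -0.00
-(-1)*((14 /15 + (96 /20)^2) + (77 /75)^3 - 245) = -92789092 /421875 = -219.94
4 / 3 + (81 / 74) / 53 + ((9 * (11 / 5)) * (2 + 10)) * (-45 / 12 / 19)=-10180817 / 223554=-45.54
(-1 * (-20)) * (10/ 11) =200/ 11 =18.18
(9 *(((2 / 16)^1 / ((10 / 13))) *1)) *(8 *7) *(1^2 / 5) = 819 / 50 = 16.38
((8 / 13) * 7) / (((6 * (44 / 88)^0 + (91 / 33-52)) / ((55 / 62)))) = -50820 / 575081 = -0.09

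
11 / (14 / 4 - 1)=4.40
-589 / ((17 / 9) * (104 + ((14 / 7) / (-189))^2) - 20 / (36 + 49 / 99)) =-36007732467 / 11975880512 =-3.01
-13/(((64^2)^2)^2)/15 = -13/4222124650659840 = -0.00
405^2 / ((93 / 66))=3608550 / 31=116404.84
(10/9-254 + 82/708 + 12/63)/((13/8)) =-155.44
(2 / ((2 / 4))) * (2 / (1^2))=8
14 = 14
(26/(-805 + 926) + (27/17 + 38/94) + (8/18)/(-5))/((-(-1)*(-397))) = -9216554/1727170335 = -0.01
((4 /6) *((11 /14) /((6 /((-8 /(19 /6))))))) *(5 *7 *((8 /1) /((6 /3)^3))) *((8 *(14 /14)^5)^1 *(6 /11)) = -640 /19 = -33.68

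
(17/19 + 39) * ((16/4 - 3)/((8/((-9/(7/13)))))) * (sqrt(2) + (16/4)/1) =-44343/133 - 44343 * sqrt(2)/532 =-451.28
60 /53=1.13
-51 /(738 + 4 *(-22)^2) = -51 /2674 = -0.02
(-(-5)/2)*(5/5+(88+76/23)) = 10615/46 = 230.76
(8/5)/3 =8/15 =0.53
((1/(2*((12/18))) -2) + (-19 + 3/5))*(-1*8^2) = 6288/5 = 1257.60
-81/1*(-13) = 1053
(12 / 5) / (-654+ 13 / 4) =-48 / 13015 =-0.00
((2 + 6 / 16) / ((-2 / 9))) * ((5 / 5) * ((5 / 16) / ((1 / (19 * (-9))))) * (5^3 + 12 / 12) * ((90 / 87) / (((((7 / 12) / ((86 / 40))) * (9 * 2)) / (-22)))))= -622394685 / 1856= -335341.96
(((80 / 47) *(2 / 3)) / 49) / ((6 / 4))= 0.02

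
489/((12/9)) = 366.75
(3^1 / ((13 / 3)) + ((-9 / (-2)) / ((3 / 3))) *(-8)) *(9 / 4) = -4131 / 52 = -79.44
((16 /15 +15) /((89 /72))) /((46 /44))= 127248 /10235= 12.43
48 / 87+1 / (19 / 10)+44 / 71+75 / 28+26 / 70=3714741 / 782420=4.75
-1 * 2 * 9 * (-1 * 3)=54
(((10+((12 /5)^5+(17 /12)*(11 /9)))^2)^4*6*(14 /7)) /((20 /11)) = 32026244230713283.67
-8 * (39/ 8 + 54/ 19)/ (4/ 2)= -1173/ 38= -30.87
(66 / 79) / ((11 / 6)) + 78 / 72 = 1459 / 948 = 1.54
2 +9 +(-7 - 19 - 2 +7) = -10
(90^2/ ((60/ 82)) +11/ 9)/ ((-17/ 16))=-1594256/ 153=-10419.97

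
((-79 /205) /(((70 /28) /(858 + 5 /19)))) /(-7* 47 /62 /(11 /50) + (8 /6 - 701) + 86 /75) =439294273 /2399517866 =0.18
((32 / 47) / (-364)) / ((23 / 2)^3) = -64 / 52038259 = -0.00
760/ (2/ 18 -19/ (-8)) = 54720/ 179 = 305.70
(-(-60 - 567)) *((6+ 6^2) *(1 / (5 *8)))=13167 / 20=658.35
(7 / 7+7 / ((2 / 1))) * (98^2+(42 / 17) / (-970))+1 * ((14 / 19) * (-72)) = 13524006069 / 313310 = 43164.94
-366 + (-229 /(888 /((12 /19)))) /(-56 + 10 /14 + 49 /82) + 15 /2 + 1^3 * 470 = 4921267125 /44135746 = 111.50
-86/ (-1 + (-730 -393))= 43/ 562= 0.08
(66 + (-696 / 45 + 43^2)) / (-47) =-28493 / 705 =-40.42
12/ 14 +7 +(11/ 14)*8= 99/ 7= 14.14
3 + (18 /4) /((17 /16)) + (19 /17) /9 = 1126 /153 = 7.36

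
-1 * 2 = -2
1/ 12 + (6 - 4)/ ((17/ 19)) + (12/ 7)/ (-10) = 15331/ 7140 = 2.15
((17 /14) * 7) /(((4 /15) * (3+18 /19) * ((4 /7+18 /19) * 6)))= 42959 /48480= 0.89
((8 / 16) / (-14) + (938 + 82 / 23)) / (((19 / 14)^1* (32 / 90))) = 27285525 / 13984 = 1951.20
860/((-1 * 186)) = -430/93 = -4.62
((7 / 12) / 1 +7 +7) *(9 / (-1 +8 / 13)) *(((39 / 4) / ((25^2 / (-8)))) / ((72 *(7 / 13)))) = 2197 / 2000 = 1.10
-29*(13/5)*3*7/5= -7917/25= -316.68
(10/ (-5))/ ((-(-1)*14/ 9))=-9/ 7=-1.29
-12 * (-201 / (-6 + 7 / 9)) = -21708 / 47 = -461.87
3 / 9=1 / 3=0.33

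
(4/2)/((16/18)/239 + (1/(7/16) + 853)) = 30114/12878093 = 0.00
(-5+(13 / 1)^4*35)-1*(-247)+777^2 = 1603606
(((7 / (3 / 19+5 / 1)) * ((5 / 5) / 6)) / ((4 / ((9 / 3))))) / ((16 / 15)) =285 / 1792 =0.16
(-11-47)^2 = 3364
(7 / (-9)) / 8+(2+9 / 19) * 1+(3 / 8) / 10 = 33023 / 13680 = 2.41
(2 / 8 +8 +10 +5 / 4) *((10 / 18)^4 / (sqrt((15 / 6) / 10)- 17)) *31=-251875 / 72171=-3.49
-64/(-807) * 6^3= 17.13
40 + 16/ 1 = 56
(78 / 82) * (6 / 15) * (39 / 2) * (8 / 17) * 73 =888264 / 3485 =254.88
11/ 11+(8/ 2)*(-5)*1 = -19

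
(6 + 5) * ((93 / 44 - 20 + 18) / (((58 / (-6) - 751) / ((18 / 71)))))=-135 / 324044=-0.00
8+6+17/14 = 213/14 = 15.21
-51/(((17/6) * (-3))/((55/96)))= 3.44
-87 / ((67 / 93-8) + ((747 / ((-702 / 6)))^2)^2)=-231087051 / 4394288056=-0.05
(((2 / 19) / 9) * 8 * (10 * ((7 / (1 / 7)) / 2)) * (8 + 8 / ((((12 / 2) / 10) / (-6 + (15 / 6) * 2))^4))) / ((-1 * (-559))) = 22140160 / 7742709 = 2.86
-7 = -7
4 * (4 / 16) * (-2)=-2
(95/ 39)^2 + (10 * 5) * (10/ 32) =262325/ 12168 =21.56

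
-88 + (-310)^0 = -87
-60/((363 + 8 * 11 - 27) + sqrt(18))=-12720/89879 + 90 * sqrt(2)/89879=-0.14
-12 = -12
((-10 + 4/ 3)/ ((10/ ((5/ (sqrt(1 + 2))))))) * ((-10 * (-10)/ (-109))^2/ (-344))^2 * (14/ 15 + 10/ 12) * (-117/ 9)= 1399531250 * sqrt(3)/ 7047038871603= 0.00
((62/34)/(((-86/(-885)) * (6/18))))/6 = 27435/2924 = 9.38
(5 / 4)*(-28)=-35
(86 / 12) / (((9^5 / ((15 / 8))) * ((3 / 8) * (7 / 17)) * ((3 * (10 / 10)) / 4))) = 7310 / 3720087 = 0.00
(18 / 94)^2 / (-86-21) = -81 / 236363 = -0.00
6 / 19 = 0.32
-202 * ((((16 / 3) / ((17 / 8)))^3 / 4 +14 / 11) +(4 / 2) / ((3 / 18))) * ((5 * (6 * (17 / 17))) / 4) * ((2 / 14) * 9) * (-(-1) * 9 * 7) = -114235002630 / 54043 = -2113779.82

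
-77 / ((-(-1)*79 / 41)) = -3157 / 79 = -39.96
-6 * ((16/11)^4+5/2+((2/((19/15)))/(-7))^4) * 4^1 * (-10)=7673056680446040/4581179456161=1674.91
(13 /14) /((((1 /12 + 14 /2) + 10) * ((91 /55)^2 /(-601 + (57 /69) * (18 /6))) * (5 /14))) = -19988232 /600691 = -33.28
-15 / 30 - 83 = -167 / 2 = -83.50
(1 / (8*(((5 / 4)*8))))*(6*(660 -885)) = -135 / 8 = -16.88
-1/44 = -0.02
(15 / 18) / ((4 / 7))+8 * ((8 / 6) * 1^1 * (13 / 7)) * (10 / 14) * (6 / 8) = 14195 / 1176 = 12.07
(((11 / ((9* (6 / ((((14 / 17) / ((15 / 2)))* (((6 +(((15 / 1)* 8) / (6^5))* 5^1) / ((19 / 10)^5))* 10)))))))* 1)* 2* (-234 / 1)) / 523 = -788387600000 / 16048932236361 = -0.05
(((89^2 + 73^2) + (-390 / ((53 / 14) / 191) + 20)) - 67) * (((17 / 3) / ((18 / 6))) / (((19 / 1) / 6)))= -3888478 / 1007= -3861.45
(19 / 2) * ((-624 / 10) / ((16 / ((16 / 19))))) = -156 / 5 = -31.20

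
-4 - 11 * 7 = -81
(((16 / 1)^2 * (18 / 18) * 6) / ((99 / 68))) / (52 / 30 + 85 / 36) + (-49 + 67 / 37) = 63136698 / 299959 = 210.48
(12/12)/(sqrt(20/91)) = sqrt(455)/10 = 2.13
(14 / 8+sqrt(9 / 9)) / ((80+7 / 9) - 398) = -99 / 11420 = -0.01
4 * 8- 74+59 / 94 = -3889 / 94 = -41.37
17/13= 1.31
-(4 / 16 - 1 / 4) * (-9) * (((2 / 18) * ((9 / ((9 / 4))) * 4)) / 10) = 0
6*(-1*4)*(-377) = 9048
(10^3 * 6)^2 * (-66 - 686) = -27072000000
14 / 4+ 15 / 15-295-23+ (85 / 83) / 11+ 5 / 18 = -2572982 / 8217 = -313.13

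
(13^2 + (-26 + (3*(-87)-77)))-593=-788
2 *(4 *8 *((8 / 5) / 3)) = 512 / 15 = 34.13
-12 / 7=-1.71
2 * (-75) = -150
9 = 9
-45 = -45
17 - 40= -23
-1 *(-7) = 7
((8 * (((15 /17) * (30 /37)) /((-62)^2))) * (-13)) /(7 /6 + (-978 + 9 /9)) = 0.00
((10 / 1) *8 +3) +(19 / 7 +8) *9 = 1256 / 7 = 179.43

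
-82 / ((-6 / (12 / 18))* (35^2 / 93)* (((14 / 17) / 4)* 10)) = 43214 / 128625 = 0.34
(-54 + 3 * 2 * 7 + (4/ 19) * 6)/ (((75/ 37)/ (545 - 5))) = -271728/ 95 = -2860.29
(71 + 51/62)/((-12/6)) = -4453/124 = -35.91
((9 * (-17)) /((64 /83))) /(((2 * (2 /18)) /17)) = -1942947 /128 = -15179.27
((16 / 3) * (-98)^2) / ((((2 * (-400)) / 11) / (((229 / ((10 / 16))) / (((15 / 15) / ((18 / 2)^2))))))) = -2612787408 / 125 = -20902299.26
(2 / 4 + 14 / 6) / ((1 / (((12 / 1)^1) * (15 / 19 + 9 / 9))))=1156 / 19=60.84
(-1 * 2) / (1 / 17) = -34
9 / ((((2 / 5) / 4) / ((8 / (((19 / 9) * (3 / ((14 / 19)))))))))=30240 / 361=83.77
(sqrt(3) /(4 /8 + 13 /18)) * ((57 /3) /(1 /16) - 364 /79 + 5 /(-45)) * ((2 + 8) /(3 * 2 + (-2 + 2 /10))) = 10639450 * sqrt(3) /18249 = 1009.81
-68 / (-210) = 34 / 105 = 0.32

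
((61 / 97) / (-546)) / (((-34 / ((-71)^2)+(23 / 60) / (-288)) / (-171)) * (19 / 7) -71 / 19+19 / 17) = 2574447572160 / 5854167971647151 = 0.00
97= 97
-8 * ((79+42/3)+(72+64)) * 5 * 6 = -54960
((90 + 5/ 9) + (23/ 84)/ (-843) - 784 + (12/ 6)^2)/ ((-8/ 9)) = 48820963/ 62944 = 775.63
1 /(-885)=-1 /885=-0.00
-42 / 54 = -7 / 9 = -0.78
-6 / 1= -6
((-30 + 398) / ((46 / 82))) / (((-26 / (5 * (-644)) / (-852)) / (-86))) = 5952842732.31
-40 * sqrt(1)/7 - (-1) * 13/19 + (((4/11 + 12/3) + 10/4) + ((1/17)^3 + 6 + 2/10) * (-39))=-17248683887/71877190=-239.97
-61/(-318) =0.19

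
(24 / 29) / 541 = 24 / 15689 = 0.00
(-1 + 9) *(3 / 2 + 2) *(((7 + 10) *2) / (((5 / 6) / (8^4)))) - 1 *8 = 23396312 / 5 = 4679262.40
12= 12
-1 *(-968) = 968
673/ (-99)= -6.80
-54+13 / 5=-257 / 5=-51.40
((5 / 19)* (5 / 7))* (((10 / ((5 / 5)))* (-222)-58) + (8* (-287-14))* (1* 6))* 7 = -22007.89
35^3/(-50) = -1715/2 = -857.50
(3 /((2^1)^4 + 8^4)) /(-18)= -1 /24672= -0.00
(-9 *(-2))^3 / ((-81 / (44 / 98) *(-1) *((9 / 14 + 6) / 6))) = 6336 / 217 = 29.20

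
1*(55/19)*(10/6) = 275/57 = 4.82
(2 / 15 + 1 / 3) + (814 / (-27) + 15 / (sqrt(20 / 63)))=-4007 / 135 + 9 * sqrt(35) / 2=-3.06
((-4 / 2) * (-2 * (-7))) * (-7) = 196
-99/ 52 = -1.90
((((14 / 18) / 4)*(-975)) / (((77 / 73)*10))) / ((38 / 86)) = -204035 / 5016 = -40.68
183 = 183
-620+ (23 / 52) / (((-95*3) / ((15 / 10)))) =-6125623 / 9880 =-620.00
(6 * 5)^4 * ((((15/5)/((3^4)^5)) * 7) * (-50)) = -3500000/14348907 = -0.24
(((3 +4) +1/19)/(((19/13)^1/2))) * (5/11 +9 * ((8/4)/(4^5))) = 2315989/508288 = 4.56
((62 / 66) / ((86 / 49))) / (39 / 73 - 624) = -110887 / 129165894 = -0.00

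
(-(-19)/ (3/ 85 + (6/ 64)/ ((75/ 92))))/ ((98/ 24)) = 775200/ 25039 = 30.96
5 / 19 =0.26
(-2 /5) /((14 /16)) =-16 /35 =-0.46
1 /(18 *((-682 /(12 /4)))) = -1 /4092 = -0.00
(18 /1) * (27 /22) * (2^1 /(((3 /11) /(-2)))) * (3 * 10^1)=-9720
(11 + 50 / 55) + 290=301.91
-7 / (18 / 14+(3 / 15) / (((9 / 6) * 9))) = -5.38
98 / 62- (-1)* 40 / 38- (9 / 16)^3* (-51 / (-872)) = 5517826881 / 2103738368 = 2.62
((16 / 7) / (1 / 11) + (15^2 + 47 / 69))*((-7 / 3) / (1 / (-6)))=242296 / 69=3511.54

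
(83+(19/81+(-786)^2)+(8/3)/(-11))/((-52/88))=-1101060364/1053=-1045641.37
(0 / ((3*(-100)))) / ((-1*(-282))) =0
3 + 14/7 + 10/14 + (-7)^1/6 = 191/42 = 4.55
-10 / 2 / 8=-5 / 8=-0.62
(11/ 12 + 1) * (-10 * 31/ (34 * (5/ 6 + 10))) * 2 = -713/ 221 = -3.23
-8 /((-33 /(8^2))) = 512 /33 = 15.52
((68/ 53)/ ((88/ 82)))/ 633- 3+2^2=369736/ 369039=1.00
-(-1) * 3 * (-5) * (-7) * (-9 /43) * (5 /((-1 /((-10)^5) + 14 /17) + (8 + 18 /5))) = -8032500000 /908160731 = -8.84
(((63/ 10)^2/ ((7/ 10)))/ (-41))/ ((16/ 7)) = -3969/ 6560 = -0.61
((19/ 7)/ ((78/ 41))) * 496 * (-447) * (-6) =172713648/ 91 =1897952.18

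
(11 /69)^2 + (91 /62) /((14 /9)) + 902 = 533080369 /590364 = 902.97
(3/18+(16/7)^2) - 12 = -1943/294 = -6.61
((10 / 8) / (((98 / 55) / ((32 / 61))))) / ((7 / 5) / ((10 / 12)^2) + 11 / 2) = 275000 / 5616331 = 0.05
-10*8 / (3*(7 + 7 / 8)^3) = -40960 / 750141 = -0.05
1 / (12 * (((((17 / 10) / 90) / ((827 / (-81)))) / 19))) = -392825 / 459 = -855.83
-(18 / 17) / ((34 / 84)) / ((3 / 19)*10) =-1.66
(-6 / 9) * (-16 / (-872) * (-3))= 4 / 109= 0.04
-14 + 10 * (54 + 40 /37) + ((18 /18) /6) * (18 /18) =119209 /222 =536.98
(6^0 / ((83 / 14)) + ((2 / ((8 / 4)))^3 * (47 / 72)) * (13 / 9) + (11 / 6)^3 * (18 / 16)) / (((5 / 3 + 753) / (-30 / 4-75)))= -0.88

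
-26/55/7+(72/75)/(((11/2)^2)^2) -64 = -164149542/2562175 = -64.07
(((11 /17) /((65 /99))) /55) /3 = 33 /5525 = 0.01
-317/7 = -45.29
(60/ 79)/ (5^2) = 12/ 395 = 0.03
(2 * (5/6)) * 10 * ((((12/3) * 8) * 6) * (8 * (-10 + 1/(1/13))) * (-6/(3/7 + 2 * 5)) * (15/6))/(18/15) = -6720000/73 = -92054.79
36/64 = 9/16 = 0.56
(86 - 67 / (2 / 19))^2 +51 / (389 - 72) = 384267921 / 1268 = 303050.41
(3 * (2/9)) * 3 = 2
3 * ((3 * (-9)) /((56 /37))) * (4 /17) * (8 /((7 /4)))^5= -50281316352 /2000033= -25140.24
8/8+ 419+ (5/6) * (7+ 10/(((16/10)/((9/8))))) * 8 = 12325/24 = 513.54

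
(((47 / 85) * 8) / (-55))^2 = 141376 / 21855625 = 0.01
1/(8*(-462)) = -1/3696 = -0.00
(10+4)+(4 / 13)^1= 186 / 13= 14.31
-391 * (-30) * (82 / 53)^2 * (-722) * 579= -32971710515760 / 2809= -11737881992.08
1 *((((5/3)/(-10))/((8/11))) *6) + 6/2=13/8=1.62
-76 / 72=-19 / 18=-1.06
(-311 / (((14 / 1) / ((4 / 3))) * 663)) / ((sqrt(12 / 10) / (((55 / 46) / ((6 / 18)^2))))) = -17105 * sqrt(30) / 213486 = -0.44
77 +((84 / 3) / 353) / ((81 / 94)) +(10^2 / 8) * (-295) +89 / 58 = -2992467052 / 829197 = -3608.87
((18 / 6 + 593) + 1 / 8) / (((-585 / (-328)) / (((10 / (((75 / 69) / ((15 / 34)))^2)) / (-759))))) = -4497167 / 6199050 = -0.73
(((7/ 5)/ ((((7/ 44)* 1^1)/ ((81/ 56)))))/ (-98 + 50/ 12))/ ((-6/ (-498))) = -11.26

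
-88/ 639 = -0.14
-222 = -222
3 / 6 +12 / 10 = 17 / 10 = 1.70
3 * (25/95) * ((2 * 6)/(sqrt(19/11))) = 180 * sqrt(209)/361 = 7.21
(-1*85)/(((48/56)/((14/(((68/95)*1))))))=-23275/12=-1939.58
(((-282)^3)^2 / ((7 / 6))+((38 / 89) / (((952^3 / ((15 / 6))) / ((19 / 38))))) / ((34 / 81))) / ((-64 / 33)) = -222270499859788.29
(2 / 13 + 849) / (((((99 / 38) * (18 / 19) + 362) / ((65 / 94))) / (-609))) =-981.14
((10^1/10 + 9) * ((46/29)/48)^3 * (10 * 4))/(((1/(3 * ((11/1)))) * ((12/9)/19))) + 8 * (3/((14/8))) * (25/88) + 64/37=331226512703/26681956224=12.41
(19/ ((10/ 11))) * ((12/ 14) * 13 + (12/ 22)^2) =239.10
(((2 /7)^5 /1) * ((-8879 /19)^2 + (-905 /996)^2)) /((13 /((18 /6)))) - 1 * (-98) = 316166261469428 /1630114812417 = 193.95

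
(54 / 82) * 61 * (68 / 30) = 18666 / 205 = 91.05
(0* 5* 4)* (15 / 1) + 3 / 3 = 1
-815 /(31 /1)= -815 /31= -26.29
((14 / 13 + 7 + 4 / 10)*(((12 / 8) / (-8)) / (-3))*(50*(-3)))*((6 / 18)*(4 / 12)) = -2755 / 312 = -8.83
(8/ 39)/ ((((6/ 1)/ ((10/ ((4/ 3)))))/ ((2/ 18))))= 10/ 351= 0.03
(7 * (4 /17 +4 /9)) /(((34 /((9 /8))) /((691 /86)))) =1.27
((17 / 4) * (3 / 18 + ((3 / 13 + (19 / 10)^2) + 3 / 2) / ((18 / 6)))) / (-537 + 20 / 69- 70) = -2968863 / 217687600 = -0.01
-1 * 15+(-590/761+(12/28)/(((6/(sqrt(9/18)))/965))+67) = 965 * sqrt(2)/28+38982/761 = 99.96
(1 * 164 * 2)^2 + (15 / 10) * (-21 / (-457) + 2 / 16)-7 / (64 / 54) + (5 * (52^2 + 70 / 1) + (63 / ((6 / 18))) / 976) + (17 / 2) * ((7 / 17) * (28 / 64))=27085309943 / 223016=121450.08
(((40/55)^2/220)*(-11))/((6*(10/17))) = -68/9075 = -0.01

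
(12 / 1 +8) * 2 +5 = 45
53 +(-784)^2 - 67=614642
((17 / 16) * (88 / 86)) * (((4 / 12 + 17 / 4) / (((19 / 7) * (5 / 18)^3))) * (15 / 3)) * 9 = 31490613 / 8170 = 3854.42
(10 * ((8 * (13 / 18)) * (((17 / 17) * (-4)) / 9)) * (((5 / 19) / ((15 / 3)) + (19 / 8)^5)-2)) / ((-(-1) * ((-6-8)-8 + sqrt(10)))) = 2979175225 * sqrt(10) / 746993664 + 32770927475 / 373496832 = 100.35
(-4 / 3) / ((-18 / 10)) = 20 / 27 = 0.74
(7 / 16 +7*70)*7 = 54929 / 16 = 3433.06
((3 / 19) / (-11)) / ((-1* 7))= 3 / 1463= 0.00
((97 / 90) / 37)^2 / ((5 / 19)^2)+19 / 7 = 5291004043 / 1940557500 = 2.73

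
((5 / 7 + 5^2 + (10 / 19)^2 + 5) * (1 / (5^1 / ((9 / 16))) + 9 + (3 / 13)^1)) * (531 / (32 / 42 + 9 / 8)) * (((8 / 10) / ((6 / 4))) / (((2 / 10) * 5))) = 323267216004 / 7438405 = 43459.21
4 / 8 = 1 / 2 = 0.50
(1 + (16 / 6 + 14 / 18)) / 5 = 8 / 9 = 0.89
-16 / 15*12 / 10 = -1.28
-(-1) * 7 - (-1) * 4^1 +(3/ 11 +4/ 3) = 416/ 33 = 12.61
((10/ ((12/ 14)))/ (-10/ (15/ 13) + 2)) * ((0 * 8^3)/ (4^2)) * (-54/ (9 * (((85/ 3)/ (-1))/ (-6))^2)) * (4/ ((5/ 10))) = 0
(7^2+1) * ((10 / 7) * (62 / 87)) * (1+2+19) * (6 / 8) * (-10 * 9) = -15345000 / 203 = -75591.13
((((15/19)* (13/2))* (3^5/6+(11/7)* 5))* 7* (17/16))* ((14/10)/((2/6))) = 9425871/1216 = 7751.54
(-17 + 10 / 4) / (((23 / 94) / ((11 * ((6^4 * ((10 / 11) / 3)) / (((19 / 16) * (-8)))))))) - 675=11481345 / 437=26273.10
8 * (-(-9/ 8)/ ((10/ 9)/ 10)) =81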